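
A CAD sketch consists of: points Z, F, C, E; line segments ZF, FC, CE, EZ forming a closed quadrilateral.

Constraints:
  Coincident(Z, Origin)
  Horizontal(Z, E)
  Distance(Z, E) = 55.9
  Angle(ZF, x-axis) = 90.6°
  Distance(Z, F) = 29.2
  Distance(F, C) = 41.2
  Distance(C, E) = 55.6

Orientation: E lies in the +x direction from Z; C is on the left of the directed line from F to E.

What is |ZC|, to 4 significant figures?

61.80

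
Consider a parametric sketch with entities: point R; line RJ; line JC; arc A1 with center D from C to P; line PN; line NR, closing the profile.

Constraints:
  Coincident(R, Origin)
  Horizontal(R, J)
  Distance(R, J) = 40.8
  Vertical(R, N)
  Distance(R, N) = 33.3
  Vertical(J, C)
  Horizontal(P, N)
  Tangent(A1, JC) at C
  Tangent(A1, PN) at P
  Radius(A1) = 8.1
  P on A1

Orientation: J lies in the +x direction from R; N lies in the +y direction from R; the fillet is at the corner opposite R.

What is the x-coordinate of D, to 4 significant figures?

32.70

RN is vertical with |RN| = 33.3 and N on the +y side, so N = (0.000, 33.30). The virtual corner opposite R is at (40.80, 33.30). The tangent condition forces DC to be normal to JC and the tangent condition forces DP to be normal to PN, with radius 8.1, so the center D sits 8.1 in from both sides at D = (32.70, 25.20). So D.x = 32.70.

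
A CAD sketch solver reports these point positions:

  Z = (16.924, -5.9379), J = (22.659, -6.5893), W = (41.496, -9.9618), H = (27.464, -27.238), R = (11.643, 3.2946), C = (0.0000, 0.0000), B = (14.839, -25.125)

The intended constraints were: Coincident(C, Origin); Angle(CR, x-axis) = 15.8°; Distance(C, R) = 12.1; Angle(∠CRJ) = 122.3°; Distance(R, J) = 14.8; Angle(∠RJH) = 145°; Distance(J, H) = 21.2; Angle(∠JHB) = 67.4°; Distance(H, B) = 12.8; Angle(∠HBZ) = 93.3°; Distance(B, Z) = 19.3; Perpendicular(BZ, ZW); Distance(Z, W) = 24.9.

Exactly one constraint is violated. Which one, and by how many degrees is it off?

Perpendicular(BZ, ZW) — off by 3.10°.

C = (0.00, 0.00) ✓; CR at 15.80° ✓; |CR| = 12.10 ✓; ∠CRJ = 122.3° ✓; |RJ| = 14.80 ✓; ∠RJH = 145.0° ✓; |JH| = 21.20 ✓; ∠JHB = 67.40° ✓; |HB| = 12.80 ✓; ∠HBZ = 93.30° ✓; |BZ| = 19.30 ✓; ∠(BZ, ZW) = 93.10° ✗; |ZW| = 24.90 ✓.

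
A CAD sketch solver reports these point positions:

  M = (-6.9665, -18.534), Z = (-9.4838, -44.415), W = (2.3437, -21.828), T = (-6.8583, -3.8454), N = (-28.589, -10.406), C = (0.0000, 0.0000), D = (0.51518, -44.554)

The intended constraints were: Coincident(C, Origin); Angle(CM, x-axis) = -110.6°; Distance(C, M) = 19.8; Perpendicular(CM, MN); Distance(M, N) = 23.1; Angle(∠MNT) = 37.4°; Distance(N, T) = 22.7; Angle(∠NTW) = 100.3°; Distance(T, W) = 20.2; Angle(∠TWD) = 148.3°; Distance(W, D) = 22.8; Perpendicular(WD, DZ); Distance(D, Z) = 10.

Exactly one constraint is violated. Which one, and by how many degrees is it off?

Perpendicular(WD, DZ) — off by 3.80°.

C = (0.00, 0.00) ✓; CM at -110.6° ✓; |CM| = 19.80 ✓; ∠(CM, MN) = 90.00° ✓; |MN| = 23.10 ✓; ∠MNT = 37.40° ✓; |NT| = 22.70 ✓; ∠NTW = 100.3° ✓; |TW| = 20.20 ✓; ∠TWD = 148.3° ✓; |WD| = 22.80 ✓; ∠(WD, DZ) = 86.20° ✗; |DZ| = 10.00 ✓.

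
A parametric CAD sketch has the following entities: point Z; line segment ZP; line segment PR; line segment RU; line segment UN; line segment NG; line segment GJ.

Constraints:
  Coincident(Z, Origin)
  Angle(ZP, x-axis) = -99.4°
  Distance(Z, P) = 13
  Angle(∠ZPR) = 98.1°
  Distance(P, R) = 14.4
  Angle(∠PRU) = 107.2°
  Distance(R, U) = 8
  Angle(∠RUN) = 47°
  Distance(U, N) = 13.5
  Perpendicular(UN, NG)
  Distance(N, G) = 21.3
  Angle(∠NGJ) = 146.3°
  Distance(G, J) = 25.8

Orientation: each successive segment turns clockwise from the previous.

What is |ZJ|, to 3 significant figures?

57.6

UN is perpendicular to NG, so NG runs at -117°; with |NG| = 21.3, G = (-16.4, -29.9). ∠NGJ = 146.3° gives GJ at -151° from the x-axis; with |GJ| = 25.8, J = (-38.9, -42.5). Then |ZJ| = |J − Z| = 57.6.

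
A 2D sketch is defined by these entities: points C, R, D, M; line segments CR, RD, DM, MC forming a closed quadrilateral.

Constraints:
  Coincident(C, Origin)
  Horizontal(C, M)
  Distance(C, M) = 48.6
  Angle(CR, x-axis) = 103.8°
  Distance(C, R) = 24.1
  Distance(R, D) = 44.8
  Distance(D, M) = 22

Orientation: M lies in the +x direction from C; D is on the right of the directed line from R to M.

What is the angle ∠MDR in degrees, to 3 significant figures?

121°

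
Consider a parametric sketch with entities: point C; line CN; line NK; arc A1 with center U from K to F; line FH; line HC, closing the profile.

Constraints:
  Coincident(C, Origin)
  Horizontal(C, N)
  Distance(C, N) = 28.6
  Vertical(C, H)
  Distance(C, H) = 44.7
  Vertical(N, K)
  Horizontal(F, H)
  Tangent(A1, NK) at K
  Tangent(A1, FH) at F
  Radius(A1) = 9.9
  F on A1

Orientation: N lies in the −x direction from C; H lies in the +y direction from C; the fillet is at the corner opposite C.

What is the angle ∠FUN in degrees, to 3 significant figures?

164°

C is at the origin; C and N share the same y with |CN| = 28.6 and N on the −x side, so N = (-28.6, 0.00). C and H share the same x with |CH| = 44.7 and H on the +y side, so H = (0.00, 44.7). The virtual corner opposite C is at (-28.6, 44.7). Since A1 is tangent to NK there, UK ⟂ NK and the tangent condition forces UF to be normal to FH, with radius 9.9, so the center U sits 9.9 in from both sides at U = (-18.7, 34.8). That places the tangent points at K = (-28.6, 34.8) on NK and F = (-18.7, 44.7) on FH. Then cos ∠FUN = UF·UN / (|UF||UN|), giving 164°.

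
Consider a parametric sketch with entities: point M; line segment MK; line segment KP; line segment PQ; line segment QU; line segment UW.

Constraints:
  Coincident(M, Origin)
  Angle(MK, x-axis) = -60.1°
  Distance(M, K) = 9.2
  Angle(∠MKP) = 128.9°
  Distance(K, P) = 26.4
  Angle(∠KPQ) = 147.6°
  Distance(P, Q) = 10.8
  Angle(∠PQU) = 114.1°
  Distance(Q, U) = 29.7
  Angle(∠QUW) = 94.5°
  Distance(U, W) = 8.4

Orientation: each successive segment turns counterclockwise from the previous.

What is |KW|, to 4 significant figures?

41.48

∠PQU = 114.1° gives QU at 89.30° from the x-axis; with |QU| = 29.7, U = (40.94, 21.88). ∠QUW = 94.5° gives UW at 174.8° from the x-axis; with |UW| = 8.4, W = (32.57, 22.64). Then |KW| = |W − K| = 41.48.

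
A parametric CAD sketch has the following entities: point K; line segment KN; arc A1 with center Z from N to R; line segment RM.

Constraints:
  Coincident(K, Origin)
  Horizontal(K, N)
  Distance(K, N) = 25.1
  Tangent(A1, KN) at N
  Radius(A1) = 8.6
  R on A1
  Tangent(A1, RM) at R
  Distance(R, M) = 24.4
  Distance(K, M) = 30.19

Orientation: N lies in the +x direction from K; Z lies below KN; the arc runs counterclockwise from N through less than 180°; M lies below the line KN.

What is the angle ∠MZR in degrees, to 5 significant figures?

70.585°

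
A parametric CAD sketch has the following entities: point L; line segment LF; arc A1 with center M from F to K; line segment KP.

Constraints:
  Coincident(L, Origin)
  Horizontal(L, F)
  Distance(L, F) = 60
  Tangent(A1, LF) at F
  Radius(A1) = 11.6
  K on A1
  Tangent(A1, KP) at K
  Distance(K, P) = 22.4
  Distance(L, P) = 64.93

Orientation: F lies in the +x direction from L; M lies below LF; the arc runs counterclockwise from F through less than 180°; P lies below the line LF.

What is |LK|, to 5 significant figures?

50.783

Checks: |MK| = 11.60 ✓; ∠(MK, KP) = 90.00° ✓; |KP| = 22.40 ✓; |LP| = 64.93 ✓.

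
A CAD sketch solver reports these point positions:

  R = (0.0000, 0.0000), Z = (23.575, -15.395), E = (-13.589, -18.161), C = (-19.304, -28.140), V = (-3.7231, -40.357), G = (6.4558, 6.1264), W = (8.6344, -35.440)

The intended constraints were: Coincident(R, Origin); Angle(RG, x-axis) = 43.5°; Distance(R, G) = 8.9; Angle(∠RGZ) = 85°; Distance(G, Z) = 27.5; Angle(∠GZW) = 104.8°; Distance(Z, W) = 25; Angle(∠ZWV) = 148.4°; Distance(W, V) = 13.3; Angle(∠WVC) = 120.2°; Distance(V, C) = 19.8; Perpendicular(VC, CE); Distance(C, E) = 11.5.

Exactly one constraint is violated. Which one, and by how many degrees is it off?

Perpendicular(VC, CE) — off by 8.30°.

R = (0.00, 0.00) ✓; RG at 43.50° ✓; |RG| = 8.900 ✓; ∠RGZ = 85.00° ✓; |GZ| = 27.50 ✓; ∠GZW = 104.8° ✓; |ZW| = 25.00 ✓; ∠ZWV = 148.4° ✓; |WV| = 13.30 ✓; ∠WVC = 120.2° ✓; |VC| = 19.80 ✓; ∠(VC, CE) = 81.70° ✗; |CE| = 11.50 ✓.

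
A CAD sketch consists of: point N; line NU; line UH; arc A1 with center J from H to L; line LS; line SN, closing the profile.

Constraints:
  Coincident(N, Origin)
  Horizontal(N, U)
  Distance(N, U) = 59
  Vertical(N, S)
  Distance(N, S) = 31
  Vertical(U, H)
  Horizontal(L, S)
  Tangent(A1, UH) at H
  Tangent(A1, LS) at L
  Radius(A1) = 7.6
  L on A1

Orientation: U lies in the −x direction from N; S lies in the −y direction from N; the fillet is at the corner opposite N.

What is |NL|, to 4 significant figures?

60.02

N is at the origin; N and U share the same y with |NU| = 59.0 and U on the −x side, so U = (-59.00, 0.000). NS is vertical with |NS| = 31.0 and S on the −y side, so S = (0.000, -31.00). The virtual corner opposite N is at (-59.00, -31.00). Since A1 is tangent to UH there, JH ⟂ UH and the tangent condition forces JL to be normal to LS, with radius 7.6, so the center J sits 7.6 in from both sides at J = (-51.40, -23.40). That places the tangent points at H = (-59.00, -23.40) on UH and L = (-51.40, -31.00) on LS. Then |NL| = |L − N| = 60.02.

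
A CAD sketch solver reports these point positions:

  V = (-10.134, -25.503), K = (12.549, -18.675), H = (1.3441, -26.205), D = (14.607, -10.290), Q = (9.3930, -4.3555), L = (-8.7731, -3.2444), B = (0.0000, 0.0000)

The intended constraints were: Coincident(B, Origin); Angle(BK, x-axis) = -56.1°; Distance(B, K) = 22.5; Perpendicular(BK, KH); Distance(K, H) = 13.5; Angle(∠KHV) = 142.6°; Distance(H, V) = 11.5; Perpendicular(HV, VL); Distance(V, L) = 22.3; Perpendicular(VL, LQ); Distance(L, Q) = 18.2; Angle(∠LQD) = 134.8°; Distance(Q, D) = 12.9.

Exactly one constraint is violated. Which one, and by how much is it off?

Distance(Q, D) = 12.9 — off by 5.00.

B = (0.00, 0.00) ✓; BK at -56.10° ✓; |BK| = 22.50 ✓; ∠(BK, KH) = 90.00° ✓; |KH| = 13.50 ✓; ∠KHV = 142.6° ✓; |HV| = 11.50 ✓; ∠(HV, VL) = 90.00° ✓; |VL| = 22.30 ✓; ∠(VL, LQ) = 90.00° ✓; |LQ| = 18.20 ✓; ∠LQD = 134.8° ✓; |QD| = 7.900 ✗.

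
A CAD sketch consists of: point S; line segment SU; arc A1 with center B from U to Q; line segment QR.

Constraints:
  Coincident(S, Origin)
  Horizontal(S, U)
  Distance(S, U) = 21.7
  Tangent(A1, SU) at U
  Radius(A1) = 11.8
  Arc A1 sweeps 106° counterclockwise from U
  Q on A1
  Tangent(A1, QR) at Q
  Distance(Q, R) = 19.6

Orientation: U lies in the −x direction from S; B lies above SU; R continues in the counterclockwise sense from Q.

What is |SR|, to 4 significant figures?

37.38

S is at the origin; S and U share the same y with |SU| = 21.7 and U on the −x side, so U = (-21.70, 0.000). Since A1 is tangent to SU there, BU ⟂ SU, so B = U + (0, 11.8) = (-21.70, 11.80). On A1, U sits at bearing -90° from B; a 106° counterclockwise sweep puts Q at bearing 16°, so Q = B + 11.8·(cos 16°, sin 16°) = (-10.36, 15.05). A1 meets QR tangentially, so BQ is at right angles to QR, so QR runs along (−sin 16°, cos 16°); with |QR| = 19.6, R = (-15.76, 33.89). Then |SR| = |R − S| = 37.38.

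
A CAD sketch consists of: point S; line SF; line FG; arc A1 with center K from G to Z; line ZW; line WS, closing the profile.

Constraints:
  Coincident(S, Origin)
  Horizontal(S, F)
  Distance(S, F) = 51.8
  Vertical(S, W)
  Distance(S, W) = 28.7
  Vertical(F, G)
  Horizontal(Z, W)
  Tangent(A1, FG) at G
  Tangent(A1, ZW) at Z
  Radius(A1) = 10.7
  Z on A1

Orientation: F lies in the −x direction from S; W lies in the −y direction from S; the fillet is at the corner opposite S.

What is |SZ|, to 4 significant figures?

50.13

S is at the origin; SF is horizontal with |SF| = 51.8 and F on the −x side, so F = (-51.80, 0.000). SW is vertical with |SW| = 28.7 and W on the −y side, so W = (0.000, -28.70). The virtual corner opposite S is at (-51.80, -28.70). Since A1 is tangent to FG there, KG ⟂ FG and the tangent condition forces KZ to be normal to ZW, with radius 10.7, so the center K sits 10.7 in from both sides at K = (-41.10, -18.00). That places the tangent points at G = (-51.80, -18.00) on FG and Z = (-41.10, -28.70) on ZW. Then |SZ| = |Z − S| = 50.13.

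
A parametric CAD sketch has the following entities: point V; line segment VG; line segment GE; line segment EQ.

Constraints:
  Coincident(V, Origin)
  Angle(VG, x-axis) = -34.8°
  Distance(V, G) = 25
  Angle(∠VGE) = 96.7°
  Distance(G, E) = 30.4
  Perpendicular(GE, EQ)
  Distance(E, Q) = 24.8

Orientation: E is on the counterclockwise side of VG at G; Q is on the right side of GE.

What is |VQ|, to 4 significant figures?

59.78

∠VGE = 96.7°, so GE runs at -34.8° + (180° − 96.7°) = 48.50° from the x-axis; with |GE| = 30.4, E = G + 30.4·(cos 48.50°, sin 48.50°) = (40.67, 8.500). The perpendicularity gives EQ at right angles to GE; with |EQ| = 24.8 on the right of GE, Q = E + 24.8·(0.7490, -0.6626) = (59.25, -7.933). Then |VQ| = |Q − V| = 59.78.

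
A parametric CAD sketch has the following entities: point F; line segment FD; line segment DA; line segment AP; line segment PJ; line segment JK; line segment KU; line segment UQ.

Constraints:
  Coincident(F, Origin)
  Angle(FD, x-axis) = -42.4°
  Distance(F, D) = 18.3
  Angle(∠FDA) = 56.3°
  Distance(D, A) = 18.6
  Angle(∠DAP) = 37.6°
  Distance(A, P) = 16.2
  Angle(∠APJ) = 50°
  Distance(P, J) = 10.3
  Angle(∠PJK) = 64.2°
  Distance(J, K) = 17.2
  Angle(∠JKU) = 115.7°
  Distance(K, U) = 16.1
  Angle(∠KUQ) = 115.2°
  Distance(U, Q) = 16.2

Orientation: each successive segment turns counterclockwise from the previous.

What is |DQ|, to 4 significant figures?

30.59

F is at the origin; FD runs at -42.4° with length 18.3, so D = (13.51, -12.34). ∠FDA = 56.3° gives DA at 81.30° from the x-axis; with |DA| = 18.6, A = (16.33, 6.046). ∠DAP = 37.6° gives AP at -136.3° from the x-axis; with |AP| = 16.2, P = (4.615, -5.146). ∠APJ = 50.0° gives PJ at -6.300° from the x-axis; with |PJ| = 10.3, J = (14.85, -6.276). ∠PJK = 64.2° gives JK at 109.5° from the x-axis; with |JK| = 17.2, K = (9.111, 9.937). ∠JKU = 115.7° gives KU at 173.8° from the x-axis; with |KU| = 16.1, U = (-6.894, 11.68). ∠KUQ = 115.2° gives UQ at -121.4° from the x-axis; with |UQ| = 16.2, Q = (-15.33, -2.152). Then |DQ| = |Q − D| = 30.59.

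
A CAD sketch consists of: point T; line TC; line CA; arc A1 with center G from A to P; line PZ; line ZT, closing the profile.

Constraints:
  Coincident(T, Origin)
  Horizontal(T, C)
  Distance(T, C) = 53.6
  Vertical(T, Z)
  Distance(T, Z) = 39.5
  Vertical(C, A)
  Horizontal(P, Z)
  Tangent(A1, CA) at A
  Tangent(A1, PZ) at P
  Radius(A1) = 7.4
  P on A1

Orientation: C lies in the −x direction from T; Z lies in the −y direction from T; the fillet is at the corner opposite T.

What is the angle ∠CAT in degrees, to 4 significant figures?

59.08°

T is at the origin; T and C share the same y with |TC| = 53.6 and C on the −x side, so C = (-53.60, 0.000). TZ is vertical with |TZ| = 39.5 and Z on the −y side, so Z = (0.000, -39.50). The virtual corner opposite T is at (-53.60, -39.50). Since A1 is tangent to CA there, GA ⟂ CA and A1 meets PZ tangentially, so GP is at right angles to PZ, with radius 7.4, so the center G sits 7.4 in from both sides at G = (-46.20, -32.10). That places the tangent points at A = (-53.60, -32.10) on CA and P = (-46.20, -39.50) on PZ. Then cos ∠CAT = AC·AT / (|AC||AT|), giving 59.08°.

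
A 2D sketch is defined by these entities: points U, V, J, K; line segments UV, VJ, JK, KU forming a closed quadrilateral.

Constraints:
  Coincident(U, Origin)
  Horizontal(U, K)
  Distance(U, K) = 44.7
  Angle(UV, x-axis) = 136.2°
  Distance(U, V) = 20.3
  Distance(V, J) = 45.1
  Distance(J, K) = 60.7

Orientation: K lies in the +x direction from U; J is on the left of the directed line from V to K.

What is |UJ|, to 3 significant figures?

52.1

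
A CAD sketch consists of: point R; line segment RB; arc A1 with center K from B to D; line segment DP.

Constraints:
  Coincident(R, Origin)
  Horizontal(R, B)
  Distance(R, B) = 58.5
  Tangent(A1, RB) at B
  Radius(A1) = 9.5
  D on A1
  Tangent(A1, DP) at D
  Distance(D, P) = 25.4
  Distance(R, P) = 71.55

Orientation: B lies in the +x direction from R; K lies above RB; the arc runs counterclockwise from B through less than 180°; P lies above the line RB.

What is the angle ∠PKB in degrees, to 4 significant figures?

173.5°

R is at the origin; R and B share the same y with |RB| = 58.5 and B on the +x side, so B = (58.50, 0.000). The tangent condition forces KB to be normal to RB, so K = B + (0, 9.5) = (58.50, 9.500). Since KD ⟂ DP (tangency), |KP| = √(9.5² + 25.4²) = 27.12 regardless of where D sits on A1. So P lies on both circle(R, 71.55) and circle(K, 27.12); the above-RB intersection is P = (61.57, 36.44). D is the foot of the tangent from P: D = (67.72, 11.80).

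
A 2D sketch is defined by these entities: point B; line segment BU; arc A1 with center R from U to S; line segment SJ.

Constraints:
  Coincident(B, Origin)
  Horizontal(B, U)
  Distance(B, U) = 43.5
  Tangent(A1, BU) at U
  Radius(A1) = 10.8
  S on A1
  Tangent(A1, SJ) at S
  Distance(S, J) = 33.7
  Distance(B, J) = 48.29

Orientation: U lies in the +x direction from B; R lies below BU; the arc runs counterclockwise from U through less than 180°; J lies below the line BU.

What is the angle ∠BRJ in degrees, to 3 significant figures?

73.0°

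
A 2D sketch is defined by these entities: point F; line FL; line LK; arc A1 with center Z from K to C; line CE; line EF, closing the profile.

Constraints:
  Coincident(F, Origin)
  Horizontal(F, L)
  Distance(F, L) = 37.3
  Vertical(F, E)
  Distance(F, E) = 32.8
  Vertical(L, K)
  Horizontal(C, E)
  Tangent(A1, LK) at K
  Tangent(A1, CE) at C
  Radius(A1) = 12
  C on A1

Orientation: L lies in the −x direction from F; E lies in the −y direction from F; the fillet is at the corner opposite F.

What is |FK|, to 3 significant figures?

42.7

The virtual corner opposite F is at (-37.3, -32.8). A1 meets LK tangentially, so ZK is at right angles to LK and tangency of A1 to CE means the radius ZC is perpendicular to CE, with radius 12.0, so the center Z sits 12.0 in from both sides at Z = (-25.3, -20.8). That places the tangent points at K = (-37.3, -20.8) on LK and C = (-25.3, -32.8) on CE. Then |FK| = |K − F| = 42.7.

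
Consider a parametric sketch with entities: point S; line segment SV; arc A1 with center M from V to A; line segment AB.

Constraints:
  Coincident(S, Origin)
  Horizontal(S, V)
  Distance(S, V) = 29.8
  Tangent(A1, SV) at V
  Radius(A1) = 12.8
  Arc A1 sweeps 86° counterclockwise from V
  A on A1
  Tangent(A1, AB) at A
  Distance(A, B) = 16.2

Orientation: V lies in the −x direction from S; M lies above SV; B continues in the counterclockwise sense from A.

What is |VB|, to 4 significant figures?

31.32

S is at the origin; SV is horizontal with |SV| = 29.8 and V on the −x side, so V = (-29.80, 0.000). The tangent condition forces MV to be normal to SV, so M = V + (0, 12.8) = (-29.80, 12.80). On A1, V sits at bearing -90° from M; an 86° counterclockwise sweep puts A at bearing -4°, so A = M + 12.8·(cos -4°, sin -4°) = (-17.03, 11.91). Tangency of A1 to AB means the radius MA is perpendicular to AB, so AB runs along (−sin -4°, cos -4°); with |AB| = 16.2, B = (-15.90, 28.07). Then |VB| = |B − V| = 31.32.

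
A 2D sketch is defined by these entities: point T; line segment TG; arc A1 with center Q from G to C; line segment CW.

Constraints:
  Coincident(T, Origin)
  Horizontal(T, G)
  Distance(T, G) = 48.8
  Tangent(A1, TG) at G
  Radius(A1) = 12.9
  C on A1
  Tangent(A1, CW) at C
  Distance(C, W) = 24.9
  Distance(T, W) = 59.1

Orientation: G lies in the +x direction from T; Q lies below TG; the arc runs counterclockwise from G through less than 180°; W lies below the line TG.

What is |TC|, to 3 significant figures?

39.9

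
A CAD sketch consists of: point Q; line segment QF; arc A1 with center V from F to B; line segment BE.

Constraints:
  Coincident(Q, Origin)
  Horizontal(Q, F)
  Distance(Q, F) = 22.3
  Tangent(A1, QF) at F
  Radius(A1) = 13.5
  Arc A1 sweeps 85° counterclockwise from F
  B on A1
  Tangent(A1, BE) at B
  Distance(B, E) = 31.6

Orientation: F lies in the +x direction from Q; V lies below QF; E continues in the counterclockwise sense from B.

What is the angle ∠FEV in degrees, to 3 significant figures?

7.83°

Q is at the origin; QF is horizontal with |QF| = 22.3 and F on the +x side, so F = (22.3, 0.00). Since A1 is tangent to QF there, VF ⟂ QF, so V = F + (0, -13.5) = (22.3, -13.5). On A1, F sits at bearing 90° from V; an 85° counterclockwise sweep puts B at bearing 175°, so B = V + 13.5·(cos 175°, sin 175°) = (8.85, -12.3). The tangent condition forces VB to be normal to BE, so BE runs along (−sin 175°, cos 175°); with |BE| = 31.6, E = (6.10, -43.8). Then cos ∠FEV = EF·EV / (|EF||EV|), giving 7.83°.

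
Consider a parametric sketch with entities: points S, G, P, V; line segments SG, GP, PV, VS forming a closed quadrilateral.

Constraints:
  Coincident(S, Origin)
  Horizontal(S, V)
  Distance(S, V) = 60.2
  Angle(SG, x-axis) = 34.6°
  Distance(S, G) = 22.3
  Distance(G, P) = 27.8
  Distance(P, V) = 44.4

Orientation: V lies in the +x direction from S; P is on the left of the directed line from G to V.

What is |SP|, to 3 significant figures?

49.2

Checks: |GP| = 27.80 ✓; |PV| = 44.40 ✓.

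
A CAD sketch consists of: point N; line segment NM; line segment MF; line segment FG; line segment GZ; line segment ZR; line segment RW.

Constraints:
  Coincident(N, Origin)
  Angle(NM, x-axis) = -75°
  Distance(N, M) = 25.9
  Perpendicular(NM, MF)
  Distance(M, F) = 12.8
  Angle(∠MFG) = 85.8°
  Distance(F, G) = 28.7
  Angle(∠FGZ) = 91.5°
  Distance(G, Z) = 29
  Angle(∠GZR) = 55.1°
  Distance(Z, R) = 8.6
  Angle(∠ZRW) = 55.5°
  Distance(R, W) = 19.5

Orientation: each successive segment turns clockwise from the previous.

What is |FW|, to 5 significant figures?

43.751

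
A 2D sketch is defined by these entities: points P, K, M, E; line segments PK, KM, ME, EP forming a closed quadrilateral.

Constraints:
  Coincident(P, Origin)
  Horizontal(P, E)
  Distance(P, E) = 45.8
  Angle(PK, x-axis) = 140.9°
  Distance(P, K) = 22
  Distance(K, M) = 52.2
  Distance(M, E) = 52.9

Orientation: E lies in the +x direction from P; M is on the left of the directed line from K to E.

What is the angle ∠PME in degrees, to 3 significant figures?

51.4°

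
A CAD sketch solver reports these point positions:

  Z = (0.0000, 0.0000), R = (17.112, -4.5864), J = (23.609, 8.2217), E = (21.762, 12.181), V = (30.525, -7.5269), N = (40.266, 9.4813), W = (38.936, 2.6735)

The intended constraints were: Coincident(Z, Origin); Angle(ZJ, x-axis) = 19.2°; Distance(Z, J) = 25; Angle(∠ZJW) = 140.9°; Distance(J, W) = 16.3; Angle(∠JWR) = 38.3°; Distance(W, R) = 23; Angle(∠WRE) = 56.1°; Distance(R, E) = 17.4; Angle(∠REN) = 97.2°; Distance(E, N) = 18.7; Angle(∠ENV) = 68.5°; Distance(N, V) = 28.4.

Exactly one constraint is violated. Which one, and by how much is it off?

Distance(N, V) = 28.4 — off by 8.80.

Z = (0.00, 0.00) ✓; ZJ at 19.20° ✓; |ZJ| = 25.00 ✓; ∠ZJW = 140.9° ✓; |JW| = 16.30 ✓; ∠JWR = 38.30° ✓; |WR| = 23.00 ✓; ∠WRE = 56.10° ✓; |RE| = 17.40 ✓; ∠REN = 97.20° ✓; |EN| = 18.70 ✓; ∠ENV = 68.50° ✓; |NV| = 19.60 ✗.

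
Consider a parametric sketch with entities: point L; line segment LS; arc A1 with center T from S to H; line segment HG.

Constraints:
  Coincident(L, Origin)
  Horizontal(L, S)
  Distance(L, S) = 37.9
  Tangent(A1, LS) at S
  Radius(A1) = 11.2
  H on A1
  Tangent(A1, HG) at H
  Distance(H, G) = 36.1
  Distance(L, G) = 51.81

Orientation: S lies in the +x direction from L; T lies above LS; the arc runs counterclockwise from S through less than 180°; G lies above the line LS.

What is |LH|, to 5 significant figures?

50.014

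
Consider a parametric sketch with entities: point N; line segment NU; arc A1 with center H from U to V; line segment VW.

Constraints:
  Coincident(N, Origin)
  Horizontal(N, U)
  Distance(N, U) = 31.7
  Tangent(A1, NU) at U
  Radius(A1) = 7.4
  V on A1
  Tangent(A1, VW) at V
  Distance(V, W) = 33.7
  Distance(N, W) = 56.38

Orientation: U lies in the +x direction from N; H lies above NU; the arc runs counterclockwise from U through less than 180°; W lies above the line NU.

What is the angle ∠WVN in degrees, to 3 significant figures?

99.8°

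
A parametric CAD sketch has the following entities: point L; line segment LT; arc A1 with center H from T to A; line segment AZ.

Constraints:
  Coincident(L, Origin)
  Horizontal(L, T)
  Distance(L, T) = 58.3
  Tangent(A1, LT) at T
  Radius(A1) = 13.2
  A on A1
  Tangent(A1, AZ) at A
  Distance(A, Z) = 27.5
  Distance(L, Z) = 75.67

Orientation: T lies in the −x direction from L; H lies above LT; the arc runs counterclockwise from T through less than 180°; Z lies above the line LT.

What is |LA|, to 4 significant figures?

51.34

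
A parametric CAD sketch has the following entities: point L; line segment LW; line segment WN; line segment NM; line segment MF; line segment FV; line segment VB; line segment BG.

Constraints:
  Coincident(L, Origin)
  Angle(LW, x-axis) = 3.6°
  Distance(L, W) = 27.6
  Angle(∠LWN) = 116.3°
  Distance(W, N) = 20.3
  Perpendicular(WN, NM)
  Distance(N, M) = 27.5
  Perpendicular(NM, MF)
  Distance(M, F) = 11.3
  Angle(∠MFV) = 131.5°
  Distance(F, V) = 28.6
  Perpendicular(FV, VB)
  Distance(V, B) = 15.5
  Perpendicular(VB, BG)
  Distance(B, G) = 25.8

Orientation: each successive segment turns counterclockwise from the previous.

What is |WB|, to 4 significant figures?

4.507

L is at the origin; LW runs at 3.6° with length 27.6, so W = (27.55, 1.733). ∠LWN = 116.3° gives WN at 67.30° from the x-axis; with |WN| = 20.3, N = (35.38, 20.46). WN ⟂ NM, so NM runs at 157.3°; with |NM| = 27.5, M = (10.01, 31.07). The perpendicularity gives MF at right angles to NM, so MF runs at -112.7°; with |MF| = 11.3, F = (5.649, 20.65). ∠MFV = 131.5° gives FV at -64.20° from the x-axis; with |FV| = 28.6, V = (18.10, -5.101). FV ⟂ VB, so VB runs at 25.80°; with |VB| = 15.5, B = (32.05, 1.645). Then |WB| = |B − W| = 4.507.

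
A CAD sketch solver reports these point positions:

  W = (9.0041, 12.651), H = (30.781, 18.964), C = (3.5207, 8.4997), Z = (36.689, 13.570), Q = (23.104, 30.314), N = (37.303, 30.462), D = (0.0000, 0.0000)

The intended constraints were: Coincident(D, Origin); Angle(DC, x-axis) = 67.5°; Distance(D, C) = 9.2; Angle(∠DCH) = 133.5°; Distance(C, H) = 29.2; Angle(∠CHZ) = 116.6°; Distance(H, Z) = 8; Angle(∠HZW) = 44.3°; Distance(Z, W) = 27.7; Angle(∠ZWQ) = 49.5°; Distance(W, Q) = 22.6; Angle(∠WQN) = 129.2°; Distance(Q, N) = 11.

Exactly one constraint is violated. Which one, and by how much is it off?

Distance(Q, N) = 11 — off by 3.20.

D = (0.00, 0.00) ✓; DC at 67.50° ✓; |DC| = 9.200 ✓; ∠DCH = 133.5° ✓; |CH| = 29.20 ✓; ∠CHZ = 116.6° ✓; |HZ| = 8.000 ✓; ∠HZW = 44.30° ✓; |ZW| = 27.70 ✓; ∠ZWQ = 49.50° ✓; |WQ| = 22.60 ✓; ∠WQN = 129.2° ✓; |QN| = 14.20 ✗.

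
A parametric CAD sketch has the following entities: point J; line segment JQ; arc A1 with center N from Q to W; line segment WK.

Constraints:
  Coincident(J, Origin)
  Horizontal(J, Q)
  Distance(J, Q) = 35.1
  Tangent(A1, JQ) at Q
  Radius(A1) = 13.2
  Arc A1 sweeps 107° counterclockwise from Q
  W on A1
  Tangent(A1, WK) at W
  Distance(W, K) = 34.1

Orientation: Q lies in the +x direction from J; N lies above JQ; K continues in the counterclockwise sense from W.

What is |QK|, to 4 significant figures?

49.74

J is at the origin; J and Q share the same y with |JQ| = 35.1 and Q on the +x side, so Q = (35.10, 0.000). The tangent condition forces NQ to be normal to JQ, so N = Q + (0, 13.2) = (35.10, 13.20). On A1, Q sits at bearing -90° from N; a 107° counterclockwise sweep puts W at bearing 17°, so W = N + 13.2·(cos 17°, sin 17°) = (47.72, 17.06). A1 meets WK tangentially, so NW is at right angles to WK, so WK runs along (−sin 17°, cos 17°); with |WK| = 34.1, K = (37.75, 49.67). Then |QK| = |K − Q| = 49.74.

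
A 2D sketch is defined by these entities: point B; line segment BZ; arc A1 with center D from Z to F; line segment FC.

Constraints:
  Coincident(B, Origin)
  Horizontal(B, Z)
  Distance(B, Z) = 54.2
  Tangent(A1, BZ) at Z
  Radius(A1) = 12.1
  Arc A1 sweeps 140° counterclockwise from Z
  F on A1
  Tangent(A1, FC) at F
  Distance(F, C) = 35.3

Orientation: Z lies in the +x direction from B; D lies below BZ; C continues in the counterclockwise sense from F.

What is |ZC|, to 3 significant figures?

48.1

On A1, Z sits at bearing 90° from D; a 140° counterclockwise sweep puts F at bearing 230°, so F = D + 12.1·(cos 230°, sin 230°) = (46.4, -21.4). A1 meets FC tangentially, so DF is at right angles to FC, so FC runs along (−sin 230°, cos 230°); with |FC| = 35.3, C = (73.5, -44.1). Then |ZC| = |C − Z| = 48.1.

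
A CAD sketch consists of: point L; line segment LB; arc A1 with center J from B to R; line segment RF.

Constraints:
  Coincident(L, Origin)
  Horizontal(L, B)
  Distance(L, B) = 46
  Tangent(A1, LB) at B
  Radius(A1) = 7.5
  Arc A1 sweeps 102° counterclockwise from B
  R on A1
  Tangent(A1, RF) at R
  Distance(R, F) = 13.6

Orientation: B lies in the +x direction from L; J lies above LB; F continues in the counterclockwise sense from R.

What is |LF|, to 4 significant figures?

55.24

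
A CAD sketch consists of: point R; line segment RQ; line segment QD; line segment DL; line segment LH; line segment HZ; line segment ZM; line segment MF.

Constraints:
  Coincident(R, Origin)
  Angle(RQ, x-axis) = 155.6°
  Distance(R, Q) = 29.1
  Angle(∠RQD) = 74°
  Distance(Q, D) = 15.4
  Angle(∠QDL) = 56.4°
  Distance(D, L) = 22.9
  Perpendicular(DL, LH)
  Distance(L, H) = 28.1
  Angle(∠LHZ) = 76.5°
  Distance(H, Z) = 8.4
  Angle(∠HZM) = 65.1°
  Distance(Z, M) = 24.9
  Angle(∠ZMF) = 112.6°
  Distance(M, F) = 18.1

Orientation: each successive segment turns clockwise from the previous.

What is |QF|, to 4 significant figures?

39.11

R is at the origin; RQ runs at 155.6° with length 29.1, so Q = (-26.50, 12.02). ∠RQD = 74.0° gives QD at 49.60° from the x-axis; with |QD| = 15.4, D = (-16.52, 23.75). ∠QDL = 56.4° gives DL at -74.00° from the x-axis; with |DL| = 22.9, L = (-10.21, 1.736). The perpendicularity gives LH at right angles to DL, so LH runs at -164.0°; with |LH| = 28.1, H = (-37.22, -6.009). ∠LHZ = 76.5° gives HZ at 92.50° from the x-axis; with |HZ| = 8.4, Z = (-37.59, 2.383). ∠HZM = 65.1° gives ZM at -22.40° from the x-axis; with |ZM| = 24.9, M = (-14.56, -7.106). ∠ZMF = 112.6° gives MF at -89.80° from the x-axis; with |MF| = 18.1, F = (-14.50, -25.21). Then |QF| = |F − Q| = 39.11.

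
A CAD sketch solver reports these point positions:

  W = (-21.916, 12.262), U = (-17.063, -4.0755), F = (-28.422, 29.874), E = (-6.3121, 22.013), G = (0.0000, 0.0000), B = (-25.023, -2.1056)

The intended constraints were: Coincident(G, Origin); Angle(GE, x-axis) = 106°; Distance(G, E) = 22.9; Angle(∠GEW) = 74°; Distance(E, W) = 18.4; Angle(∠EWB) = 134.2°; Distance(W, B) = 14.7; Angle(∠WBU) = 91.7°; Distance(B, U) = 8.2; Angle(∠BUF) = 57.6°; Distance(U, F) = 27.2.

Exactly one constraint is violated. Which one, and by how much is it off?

Distance(U, F) = 27.2 — off by 8.60.

G = (0.00, 0.00) ✓; GE at 106.0° ✓; |GE| = 22.90 ✓; ∠GEW = 74.00° ✓; |EW| = 18.40 ✓; ∠EWB = 134.2° ✓; |WB| = 14.70 ✓; ∠WBU = 91.70° ✓; |BU| = 8.200 ✓; ∠BUF = 57.60° ✓; |UF| = 35.80 ✗.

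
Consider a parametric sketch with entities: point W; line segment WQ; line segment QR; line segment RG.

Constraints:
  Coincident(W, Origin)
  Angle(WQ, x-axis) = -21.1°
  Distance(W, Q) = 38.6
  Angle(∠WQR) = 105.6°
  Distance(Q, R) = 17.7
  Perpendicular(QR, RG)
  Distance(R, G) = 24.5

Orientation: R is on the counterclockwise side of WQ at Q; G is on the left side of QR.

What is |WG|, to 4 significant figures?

30.81

∠WQR = 105.6°, so QR runs at -21.1° + (180° − 105.6°) = 53.30° from the x-axis; with |QR| = 17.7, R = Q + 17.7·(cos 53.30°, sin 53.30°) = (46.59, 0.2956). QR is perpendicular to RG; with |RG| = 24.5 on the left of QR, G = R + 24.5·(-0.8018, 0.5976) = (26.95, 14.94). Then |WG| = |G − W| = 30.81.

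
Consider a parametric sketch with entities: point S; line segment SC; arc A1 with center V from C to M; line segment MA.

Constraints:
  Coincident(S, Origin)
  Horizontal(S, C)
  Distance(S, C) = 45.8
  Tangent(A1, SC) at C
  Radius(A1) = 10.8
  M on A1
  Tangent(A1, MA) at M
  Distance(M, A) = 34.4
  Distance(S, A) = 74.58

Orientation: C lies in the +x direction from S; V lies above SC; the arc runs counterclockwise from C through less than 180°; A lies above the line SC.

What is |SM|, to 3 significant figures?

57.3

S is at the origin; S and C share the same y with |SC| = 45.8 and C on the +x side, so C = (45.8, 0.00). Since A1 is tangent to SC there, VC ⟂ SC, so V = C + (0, 10.8) = (45.8, 10.8). Since VM ⟂ MA (tangency), |VA| = √(10.8² + 34.4²) = 36.1 regardless of where M sits on A1. So A lies on both circle(S, 74.58) and circle(V, 36.1); the above-SC intersection is A = (60.4, 43.8). M is the foot of the tangent from A: M = (56.5, 9.59).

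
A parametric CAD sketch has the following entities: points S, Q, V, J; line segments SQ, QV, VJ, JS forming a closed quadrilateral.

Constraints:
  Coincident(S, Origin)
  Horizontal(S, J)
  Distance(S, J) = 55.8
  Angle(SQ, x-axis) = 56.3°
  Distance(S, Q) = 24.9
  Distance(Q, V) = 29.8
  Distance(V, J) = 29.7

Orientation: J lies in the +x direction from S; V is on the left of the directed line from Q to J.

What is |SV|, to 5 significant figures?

50.656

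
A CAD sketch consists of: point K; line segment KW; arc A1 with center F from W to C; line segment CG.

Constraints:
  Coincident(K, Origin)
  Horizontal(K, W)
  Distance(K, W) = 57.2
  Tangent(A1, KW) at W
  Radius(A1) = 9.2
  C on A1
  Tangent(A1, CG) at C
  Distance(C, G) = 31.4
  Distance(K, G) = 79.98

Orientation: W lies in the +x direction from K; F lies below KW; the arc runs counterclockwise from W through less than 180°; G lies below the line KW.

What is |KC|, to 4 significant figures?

52.18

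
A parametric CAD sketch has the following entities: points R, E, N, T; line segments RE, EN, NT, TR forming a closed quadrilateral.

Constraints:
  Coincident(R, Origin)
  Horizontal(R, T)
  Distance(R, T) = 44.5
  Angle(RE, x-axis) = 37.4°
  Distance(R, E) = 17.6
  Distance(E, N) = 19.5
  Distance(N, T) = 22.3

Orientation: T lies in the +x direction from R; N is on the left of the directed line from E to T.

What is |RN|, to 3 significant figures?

36.8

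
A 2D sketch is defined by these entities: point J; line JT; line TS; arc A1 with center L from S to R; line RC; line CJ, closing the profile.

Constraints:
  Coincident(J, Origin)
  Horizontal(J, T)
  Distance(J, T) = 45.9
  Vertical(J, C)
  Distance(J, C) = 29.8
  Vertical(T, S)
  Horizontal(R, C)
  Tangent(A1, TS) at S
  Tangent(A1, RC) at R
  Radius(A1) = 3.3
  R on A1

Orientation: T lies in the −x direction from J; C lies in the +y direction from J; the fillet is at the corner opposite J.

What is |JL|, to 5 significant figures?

50.170

J is at the origin; J and T share the same y with |JT| = 45.9 and T on the −x side, so T = (-45.900, 0.0000). JC is vertical with |JC| = 29.8 and C on the +y side, so C = (0.0000, 29.800). The virtual corner opposite J is at (-45.900, 29.800). Tangency of A1 to TS means the radius LS is perpendicular to TS and since A1 is tangent to RC there, LR ⟂ RC, with radius 3.3, so the center L sits 3.3 in from both sides at L = (-42.600, 26.500). Then |JL| = |L − J| = 50.170.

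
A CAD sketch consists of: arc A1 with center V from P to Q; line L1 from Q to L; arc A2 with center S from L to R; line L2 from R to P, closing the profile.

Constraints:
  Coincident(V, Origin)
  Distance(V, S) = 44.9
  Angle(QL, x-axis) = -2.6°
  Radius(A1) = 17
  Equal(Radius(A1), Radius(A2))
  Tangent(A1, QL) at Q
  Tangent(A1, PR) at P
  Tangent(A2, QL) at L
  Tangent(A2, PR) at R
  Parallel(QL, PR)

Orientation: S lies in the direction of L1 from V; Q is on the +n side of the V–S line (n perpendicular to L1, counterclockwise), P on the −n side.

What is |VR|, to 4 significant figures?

48.01

The slot axis is L1's direction at -2.6°, so u = (cos -2.6°, sin -2.6°) = (0.9990, -0.04536) and n = (−sin -2.6°, cos -2.6°) = (0.04536, 0.9990). V is at the origin and S lies 44.9 along u from V, so S = 44.9·u = (44.85, -2.037). Tangency of A1 to both parallel lines with radius 17.0 puts Q and P at V ± 17.0·n: Q = (0.7712, 16.98), P = (-0.7712, -16.98). Equal radii place L and R the same way about S: L = S + 17.0·n = (45.62, 14.95), R = S − 17.0·n = (44.08, -19.02). Then |VR| = |R − V| = 48.01.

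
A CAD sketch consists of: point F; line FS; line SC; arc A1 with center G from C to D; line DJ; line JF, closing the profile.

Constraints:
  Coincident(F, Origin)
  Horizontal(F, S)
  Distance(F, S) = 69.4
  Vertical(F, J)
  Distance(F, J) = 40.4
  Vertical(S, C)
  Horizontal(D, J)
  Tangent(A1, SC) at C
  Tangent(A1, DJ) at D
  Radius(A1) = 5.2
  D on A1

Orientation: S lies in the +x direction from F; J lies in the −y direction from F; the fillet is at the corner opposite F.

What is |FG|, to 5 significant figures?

73.217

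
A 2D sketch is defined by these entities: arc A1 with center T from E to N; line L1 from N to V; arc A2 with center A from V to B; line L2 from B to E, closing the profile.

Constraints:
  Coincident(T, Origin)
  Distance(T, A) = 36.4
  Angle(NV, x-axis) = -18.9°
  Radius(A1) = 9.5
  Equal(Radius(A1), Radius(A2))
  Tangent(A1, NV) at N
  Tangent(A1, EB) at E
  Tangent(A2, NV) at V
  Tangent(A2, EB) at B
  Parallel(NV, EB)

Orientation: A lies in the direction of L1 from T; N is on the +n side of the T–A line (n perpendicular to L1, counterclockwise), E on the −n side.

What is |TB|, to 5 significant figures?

37.619

The slot axis is L1's direction at -18.9°, so u = (cos -18.9°, sin -18.9°) = (0.94609, -0.32392) and n = (−sin -18.9°, cos -18.9°) = (0.32392, 0.94609). T is at the origin and A lies 36.4 along u from T, so A = 36.4·u = (34.438, -11.791). Tangency of A1 to both parallel lines with radius 9.5 puts N and E at T ± 9.5·n: N = (3.0772, 8.9878), E = (-3.0772, -8.9878). Equal radii place V and B the same way about A: V = A + 9.5·n = (37.515, -2.8028), B = A − 9.5·n = (31.360, -20.778). Then |TB| = |B − T| = 37.619.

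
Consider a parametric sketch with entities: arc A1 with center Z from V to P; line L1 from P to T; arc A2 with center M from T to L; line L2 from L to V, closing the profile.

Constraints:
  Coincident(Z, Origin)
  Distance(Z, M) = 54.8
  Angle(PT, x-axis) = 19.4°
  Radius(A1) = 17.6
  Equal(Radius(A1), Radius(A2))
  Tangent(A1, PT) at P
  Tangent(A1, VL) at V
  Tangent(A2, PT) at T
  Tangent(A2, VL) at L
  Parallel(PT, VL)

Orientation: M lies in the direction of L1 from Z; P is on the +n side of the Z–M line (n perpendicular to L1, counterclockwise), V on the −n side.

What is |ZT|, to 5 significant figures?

57.557

The slot axis is L1's direction at 19.4°, so u = (cos 19.4°, sin 19.4°) = (0.94322, 0.33216) and n = (−sin 19.4°, cos 19.4°) = (-0.33216, 0.94322). Z is at the origin and M lies 54.8 along u from Z, so M = 54.8·u = (51.689, 18.202). Tangency of A1 to both parallel lines with radius 17.6 puts P and V at Z ± 17.6·n: P = (-5.8460, 16.601), V = (5.8460, -16.601). Equal radii place T and L the same way about M: T = M + 17.6·n = (45.843, 34.803), L = M − 17.6·n = (57.535, 1.6017). Then |ZT| = |T − Z| = 57.557.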